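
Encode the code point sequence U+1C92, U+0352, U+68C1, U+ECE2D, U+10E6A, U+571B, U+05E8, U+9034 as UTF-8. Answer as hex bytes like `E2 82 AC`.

U+1C92: 3-byte form → E1 B2 92.
U+0352: 2-byte form → CD 92.
U+68C1: 3-byte form → E6 A3 81.
U+ECE2D: 4-byte form → F3 AC B8 AD.
U+10E6A: 4-byte form → F0 90 B9 AA.
U+571B: 3-byte form → E5 9C 9B.
U+05E8: 2-byte form → D7 A8.
U+9034: 3-byte form → E9 80 B4.
Concatenated (24 bytes): E1 B2 92 CD 92 E6 A3 81 F3 AC B8 AD F0 90 B9 AA E5 9C 9B D7 A8 E9 80 B4.

E1 B2 92 CD 92 E6 A3 81 F3 AC B8 AD F0 90 B9 AA E5 9C 9B D7 A8 E9 80 B4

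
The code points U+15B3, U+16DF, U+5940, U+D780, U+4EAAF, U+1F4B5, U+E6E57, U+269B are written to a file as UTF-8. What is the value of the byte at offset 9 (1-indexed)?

1-indexed offset 9 is 0-indexed offset 8.
U+15B3 → 3-byte form E1 96 B3 at offsets 0–2.
U+16DF → 3-byte form E1 9B 9F at offsets 3–5.
U+5940 → 3-byte form E5 A5 80 at offsets 6–8.
Offset 8 falls in char 3's range; it's byte 3 of E5 A5 80 = 0x80.

0x80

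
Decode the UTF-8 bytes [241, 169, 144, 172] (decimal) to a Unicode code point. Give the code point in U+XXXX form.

Leading byte 0xF1 = 11110001 matches 11110xxx → 4-byte sequence.
Byte 1: 0xF1 = 11110001, payload 001 (3 bits).
Byte 2: 0xA9 = 10101001 (10xxxxxx ✓), payload 101001.
Byte 3: 0x90 = 10010000 (10xxxxxx ✓), payload 010000.
Byte 4: 0xAC = 10101100 (10xxxxxx ✓), payload 101100.
Concatenate: 001101001010000101100 = 0x6942C (21 bits → U+6942C).

U+6942C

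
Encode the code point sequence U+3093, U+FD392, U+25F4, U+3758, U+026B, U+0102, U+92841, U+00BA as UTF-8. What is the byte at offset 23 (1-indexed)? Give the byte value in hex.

0xBA

1-indexed offset 23 is 0-indexed offset 22.
U+3093 → 3-byte form E3 82 93 at offsets 0–2.
U+FD392 → 4-byte form F3 BD 8E 92 at offsets 3–6.
U+25F4 → 3-byte form E2 97 B4 at offsets 7–9.
U+3758 → 3-byte form E3 9D 98 at offsets 10–12.
U+026B → 2-byte form C9 AB at offsets 13–14.
U+0102 → 2-byte form C4 82 at offsets 15–16.
U+92841 → 4-byte form F2 92 A1 81 at offsets 17–20.
U+00BA → 2-byte form C2 BA at offsets 21–22.
Offset 22 falls in char 8's range; it's byte 2 of C2 BA = 0xBA.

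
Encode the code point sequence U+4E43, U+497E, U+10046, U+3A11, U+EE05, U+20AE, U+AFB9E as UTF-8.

U+4E43: 3-byte form → E4 B9 83.
U+497E: 3-byte form → E4 A5 BE.
U+10046: 4-byte form → F0 90 81 86.
U+3A11: 3-byte form → E3 A8 91.
U+EE05: 3-byte form → EE B8 85.
U+20AE: 3-byte form → E2 82 AE.
U+AFB9E: 4-byte form → F2 AF AE 9E.
Concatenated (23 bytes): E4 B9 83 E4 A5 BE F0 90 81 86 E3 A8 91 EE B8 85 E2 82 AE F2 AF AE 9E.

E4 B9 83 E4 A5 BE F0 90 81 86 E3 A8 91 EE B8 85 E2 82 AE F2 AF AE 9E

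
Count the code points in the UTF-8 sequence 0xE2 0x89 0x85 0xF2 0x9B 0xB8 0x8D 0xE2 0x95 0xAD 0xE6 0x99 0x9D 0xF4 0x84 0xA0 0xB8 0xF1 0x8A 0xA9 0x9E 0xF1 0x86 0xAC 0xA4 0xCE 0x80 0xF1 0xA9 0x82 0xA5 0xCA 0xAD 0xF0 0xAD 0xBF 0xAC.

Byte at offset 0: 0xE2 = 11100010 → 3-byte char (#1). Advance 3.
Byte at offset 3: 0xF2 = 11110010 → 4-byte char (#2). Advance 4.
Byte at offset 7: 0xE2 = 11100010 → 3-byte char (#3). Advance 3.
Byte at offset 10: 0xE6 = 11100110 → 3-byte char (#4). Advance 3.
Byte at offset 13: 0xF4 = 11110100 → 4-byte char (#5). Advance 4.
Byte at offset 17: 0xF1 = 11110001 → 4-byte char (#6). Advance 4.
Byte at offset 21: 0xF1 = 11110001 → 4-byte char (#7). Advance 4.
Byte at offset 25: 0xCE = 11001110 → 2-byte char (#8). Advance 2.
Byte at offset 27: 0xF1 = 11110001 → 4-byte char (#9). Advance 4.
Byte at offset 31: 0xCA = 11001010 → 2-byte char (#10). Advance 2.
Byte at offset 33: 0xF0 = 11110000 → 4-byte char (#11). Advance 4.
Reached end at offset 37 after 11 code points.

11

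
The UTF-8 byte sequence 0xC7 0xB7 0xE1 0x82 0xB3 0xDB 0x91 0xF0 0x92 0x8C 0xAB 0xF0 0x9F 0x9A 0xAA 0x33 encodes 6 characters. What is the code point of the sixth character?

U+0033

Offset 0: leading byte 0xC7 = 11000111 → 2-byte char #1 = C7 B7.
Offset 2: leading byte 0xE1 = 11100001 → 3-byte char #2 = E1 82 B3.
Offset 5: leading byte 0xDB = 11011011 → 2-byte char #3 = DB 91.
Offset 7: leading byte 0xF0 = 11110000 → 4-byte char #4 = F0 92 8C AB.
Offset 11: leading byte 0xF0 = 11110000 → 4-byte char #5 = F0 9F 9A AA.
Offset 15: leading byte 0x33 = 00110011 → 1-byte char #6 = 33.
Leading byte 0x33 = 00110011 matches 0xxxxxxx → 1-byte sequence.
Byte 1: 0x33 = 00110011, payload 0110011 (7 bits).
Concatenate: 0110011 = 0x33 (7 bits → U+0033).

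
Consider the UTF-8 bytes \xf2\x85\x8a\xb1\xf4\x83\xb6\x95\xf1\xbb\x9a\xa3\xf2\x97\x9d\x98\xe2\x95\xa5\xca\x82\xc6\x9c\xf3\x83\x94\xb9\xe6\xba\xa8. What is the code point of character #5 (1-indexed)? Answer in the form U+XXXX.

Offset 0: leading byte 0xF2 = 11110010 → 4-byte char #1 = F2 85 8A B1.
Offset 4: leading byte 0xF4 = 11110100 → 4-byte char #2 = F4 83 B6 95.
Offset 8: leading byte 0xF1 = 11110001 → 4-byte char #3 = F1 BB 9A A3.
Offset 12: leading byte 0xF2 = 11110010 → 4-byte char #4 = F2 97 9D 98.
Offset 16: leading byte 0xE2 = 11100010 → 3-byte char #5 = E2 95 A5.
Leading byte 0xE2 = 11100010 matches 1110xxxx → 3-byte sequence.
Byte 1: 0xE2 = 11100010, payload 0010 (4 bits).
Byte 2: 0x95 = 10010101 (10xxxxxx ✓), payload 010101.
Byte 3: 0xA5 = 10100101 (10xxxxxx ✓), payload 100101.
Concatenate: 0010010101100101 = 0x2565 (16 bits → U+2565).

U+2565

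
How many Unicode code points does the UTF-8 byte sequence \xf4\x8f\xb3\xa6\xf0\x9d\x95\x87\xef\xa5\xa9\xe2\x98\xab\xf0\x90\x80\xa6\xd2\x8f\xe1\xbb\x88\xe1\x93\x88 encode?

8

Byte at offset 0: 0xF4 = 11110100 → 4-byte char (#1). Advance 4.
Byte at offset 4: 0xF0 = 11110000 → 4-byte char (#2). Advance 4.
Byte at offset 8: 0xEF = 11101111 → 3-byte char (#3). Advance 3.
Byte at offset 11: 0xE2 = 11100010 → 3-byte char (#4). Advance 3.
Byte at offset 14: 0xF0 = 11110000 → 4-byte char (#5). Advance 4.
Byte at offset 18: 0xD2 = 11010010 → 2-byte char (#6). Advance 2.
Byte at offset 20: 0xE1 = 11100001 → 3-byte char (#7). Advance 3.
Byte at offset 23: 0xE1 = 11100001 → 3-byte char (#8). Advance 3.
Reached end at offset 26 after 8 code points.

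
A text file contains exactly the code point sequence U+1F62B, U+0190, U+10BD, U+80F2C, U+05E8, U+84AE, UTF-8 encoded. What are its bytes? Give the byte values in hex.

F0 9F 98 AB C6 90 E1 82 BD F2 80 BC AC D7 A8 E8 92 AE

U+1F62B: 4-byte form → F0 9F 98 AB.
U+0190: 2-byte form → C6 90.
U+10BD: 3-byte form → E1 82 BD.
U+80F2C: 4-byte form → F2 80 BC AC.
U+05E8: 2-byte form → D7 A8.
U+84AE: 3-byte form → E8 92 AE.
Concatenated (18 bytes): F0 9F 98 AB C6 90 E1 82 BD F2 80 BC AC D7 A8 E8 92 AE.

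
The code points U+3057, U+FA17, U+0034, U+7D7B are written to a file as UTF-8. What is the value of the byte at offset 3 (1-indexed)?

0x97

1-indexed offset 3 is 0-indexed offset 2.
U+3057 → 3-byte form E3 81 97 at offsets 0–2.
Offset 2 falls in char 1's range; it's byte 3 of E3 81 97 = 0x97.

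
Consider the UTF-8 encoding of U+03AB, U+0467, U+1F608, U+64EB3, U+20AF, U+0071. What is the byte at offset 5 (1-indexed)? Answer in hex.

0xF0

1-indexed offset 5 is 0-indexed offset 4.
U+03AB → 2-byte form CE AB at offsets 0–1.
U+0467 → 2-byte form D1 A7 at offsets 2–3.
U+1F608 → 4-byte form F0 9F 98 88 at offsets 4–7.
Offset 4 falls in char 3's range; it's byte 1 of F0 9F 98 88 = 0xF0.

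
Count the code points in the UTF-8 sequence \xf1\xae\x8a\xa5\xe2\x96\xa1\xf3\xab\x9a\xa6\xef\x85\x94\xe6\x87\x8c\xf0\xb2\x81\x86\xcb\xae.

7

Byte at offset 0: 0xF1 = 11110001 → 4-byte char (#1). Advance 4.
Byte at offset 4: 0xE2 = 11100010 → 3-byte char (#2). Advance 3.
Byte at offset 7: 0xF3 = 11110011 → 4-byte char (#3). Advance 4.
Byte at offset 11: 0xEF = 11101111 → 3-byte char (#4). Advance 3.
Byte at offset 14: 0xE6 = 11100110 → 3-byte char (#5). Advance 3.
Byte at offset 17: 0xF0 = 11110000 → 4-byte char (#6). Advance 4.
Byte at offset 21: 0xCB = 11001011 → 2-byte char (#7). Advance 2.
Reached end at offset 23 after 7 code points.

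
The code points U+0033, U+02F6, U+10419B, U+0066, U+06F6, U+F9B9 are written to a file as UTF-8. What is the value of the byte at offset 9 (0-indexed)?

U+0033 → 1-byte form 33 at offsets 0–0.
U+02F6 → 2-byte form CB B6 at offsets 1–2.
U+10419B → 4-byte form F4 84 86 9B at offsets 3–6.
U+0066 → 1-byte form 66 at offsets 7–7.
U+06F6 → 2-byte form DB B6 at offsets 8–9.
Offset 9 falls in char 5's range; it's byte 2 of DB B6 = 0xB6.

0xB6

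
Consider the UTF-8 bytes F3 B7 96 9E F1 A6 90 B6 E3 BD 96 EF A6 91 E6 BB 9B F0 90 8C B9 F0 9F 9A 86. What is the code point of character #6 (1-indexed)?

U+10339

Offset 0: leading byte 0xF3 = 11110011 → 4-byte char #1 = F3 B7 96 9E.
Offset 4: leading byte 0xF1 = 11110001 → 4-byte char #2 = F1 A6 90 B6.
Offset 8: leading byte 0xE3 = 11100011 → 3-byte char #3 = E3 BD 96.
Offset 11: leading byte 0xEF = 11101111 → 3-byte char #4 = EF A6 91.
Offset 14: leading byte 0xE6 = 11100110 → 3-byte char #5 = E6 BB 9B.
Offset 17: leading byte 0xF0 = 11110000 → 4-byte char #6 = F0 90 8C B9.
Leading byte 0xF0 = 11110000 matches 11110xxx → 4-byte sequence.
Byte 1: 0xF0 = 11110000, payload 000 (3 bits).
Byte 2: 0x90 = 10010000 (10xxxxxx ✓), payload 010000.
Byte 3: 0x8C = 10001100 (10xxxxxx ✓), payload 001100.
Byte 4: 0xB9 = 10111001 (10xxxxxx ✓), payload 111001.
Concatenate: 000010000001100111001 = 0x10339 (21 bits → U+10339).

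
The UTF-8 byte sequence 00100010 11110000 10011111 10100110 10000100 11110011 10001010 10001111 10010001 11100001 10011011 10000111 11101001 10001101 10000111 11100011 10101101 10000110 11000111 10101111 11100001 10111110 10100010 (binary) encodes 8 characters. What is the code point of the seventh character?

U+01EF

Offset 0: leading byte 0x22 = 00100010 → 1-byte char #1 = 22.
Offset 1: leading byte 0xF0 = 11110000 → 4-byte char #2 = F0 9F A6 84.
Offset 5: leading byte 0xF3 = 11110011 → 4-byte char #3 = F3 8A 8F 91.
Offset 9: leading byte 0xE1 = 11100001 → 3-byte char #4 = E1 9B 87.
Offset 12: leading byte 0xE9 = 11101001 → 3-byte char #5 = E9 8D 87.
Offset 15: leading byte 0xE3 = 11100011 → 3-byte char #6 = E3 AD 86.
Offset 18: leading byte 0xC7 = 11000111 → 2-byte char #7 = C7 AF.
Leading byte 0xC7 = 11000111 matches 110xxxxx → 2-byte sequence.
Byte 1: 0xC7 = 11000111, payload 00111 (5 bits).
Byte 2: 0xAF = 10101111 (10xxxxxx ✓), payload 101111.
Concatenate: 00111101111 = 0x1EF (11 bits → U+01EF).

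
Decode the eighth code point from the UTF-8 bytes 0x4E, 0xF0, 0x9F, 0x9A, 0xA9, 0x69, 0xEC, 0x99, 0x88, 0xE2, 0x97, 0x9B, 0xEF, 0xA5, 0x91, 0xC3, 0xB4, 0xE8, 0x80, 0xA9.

U+8029

Offset 0: leading byte 0x4E = 01001110 → 1-byte char #1 = 4E.
Offset 1: leading byte 0xF0 = 11110000 → 4-byte char #2 = F0 9F 9A A9.
Offset 5: leading byte 0x69 = 01101001 → 1-byte char #3 = 69.
Offset 6: leading byte 0xEC = 11101100 → 3-byte char #4 = EC 99 88.
Offset 9: leading byte 0xE2 = 11100010 → 3-byte char #5 = E2 97 9B.
Offset 12: leading byte 0xEF = 11101111 → 3-byte char #6 = EF A5 91.
Offset 15: leading byte 0xC3 = 11000011 → 2-byte char #7 = C3 B4.
Offset 17: leading byte 0xE8 = 11101000 → 3-byte char #8 = E8 80 A9.
Leading byte 0xE8 = 11101000 matches 1110xxxx → 3-byte sequence.
Byte 1: 0xE8 = 11101000, payload 1000 (4 bits).
Byte 2: 0x80 = 10000000 (10xxxxxx ✓), payload 000000.
Byte 3: 0xA9 = 10101001 (10xxxxxx ✓), payload 101001.
Concatenate: 1000000000101001 = 0x8029 (16 bits → U+8029).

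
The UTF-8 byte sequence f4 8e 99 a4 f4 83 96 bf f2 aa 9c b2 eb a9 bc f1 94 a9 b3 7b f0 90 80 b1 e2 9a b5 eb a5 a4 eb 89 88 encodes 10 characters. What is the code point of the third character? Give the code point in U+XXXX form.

Offset 0: leading byte 0xF4 = 11110100 → 4-byte char #1 = F4 8E 99 A4.
Offset 4: leading byte 0xF4 = 11110100 → 4-byte char #2 = F4 83 96 BF.
Offset 8: leading byte 0xF2 = 11110010 → 4-byte char #3 = F2 AA 9C B2.
Leading byte 0xF2 = 11110010 matches 11110xxx → 4-byte sequence.
Byte 1: 0xF2 = 11110010, payload 010 (3 bits).
Byte 2: 0xAA = 10101010 (10xxxxxx ✓), payload 101010.
Byte 3: 0x9C = 10011100 (10xxxxxx ✓), payload 011100.
Byte 4: 0xB2 = 10110010 (10xxxxxx ✓), payload 110010.
Concatenate: 010101010011100110010 = 0xAA732 (21 bits → U+AA732).

U+AA732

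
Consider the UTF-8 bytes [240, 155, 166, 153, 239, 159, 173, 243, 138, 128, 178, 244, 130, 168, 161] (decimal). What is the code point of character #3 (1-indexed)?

Offset 0: leading byte 0xF0 = 11110000 → 4-byte char #1 = F0 9B A6 99.
Offset 4: leading byte 0xEF = 11101111 → 3-byte char #2 = EF 9F AD.
Offset 7: leading byte 0xF3 = 11110011 → 4-byte char #3 = F3 8A 80 B2.
Leading byte 0xF3 = 11110011 matches 11110xxx → 4-byte sequence.
Byte 1: 0xF3 = 11110011, payload 011 (3 bits).
Byte 2: 0x8A = 10001010 (10xxxxxx ✓), payload 001010.
Byte 3: 0x80 = 10000000 (10xxxxxx ✓), payload 000000.
Byte 4: 0xB2 = 10110010 (10xxxxxx ✓), payload 110010.
Concatenate: 011001010000000110010 = 0xCA032 (21 bits → U+CA032).

U+CA032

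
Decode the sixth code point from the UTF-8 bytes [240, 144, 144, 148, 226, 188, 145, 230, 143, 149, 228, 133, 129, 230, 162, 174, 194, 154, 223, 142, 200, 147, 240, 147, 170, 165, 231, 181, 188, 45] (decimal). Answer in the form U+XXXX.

U+009A

Offset 0: leading byte 0xF0 = 11110000 → 4-byte char #1 = F0 90 90 94.
Offset 4: leading byte 0xE2 = 11100010 → 3-byte char #2 = E2 BC 91.
Offset 7: leading byte 0xE6 = 11100110 → 3-byte char #3 = E6 8F 95.
Offset 10: leading byte 0xE4 = 11100100 → 3-byte char #4 = E4 85 81.
Offset 13: leading byte 0xE6 = 11100110 → 3-byte char #5 = E6 A2 AE.
Offset 16: leading byte 0xC2 = 11000010 → 2-byte char #6 = C2 9A.
Leading byte 0xC2 = 11000010 matches 110xxxxx → 2-byte sequence.
Byte 1: 0xC2 = 11000010, payload 00010 (5 bits).
Byte 2: 0x9A = 10011010 (10xxxxxx ✓), payload 011010.
Concatenate: 00010011010 = 0x9A (11 bits → U+009A).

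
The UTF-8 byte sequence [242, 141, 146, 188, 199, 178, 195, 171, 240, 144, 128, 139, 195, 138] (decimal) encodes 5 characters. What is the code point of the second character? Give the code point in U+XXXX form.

U+01F2

Offset 0: leading byte 0xF2 = 11110010 → 4-byte char #1 = F2 8D 92 BC.
Offset 4: leading byte 0xC7 = 11000111 → 2-byte char #2 = C7 B2.
Leading byte 0xC7 = 11000111 matches 110xxxxx → 2-byte sequence.
Byte 1: 0xC7 = 11000111, payload 00111 (5 bits).
Byte 2: 0xB2 = 10110010 (10xxxxxx ✓), payload 110010.
Concatenate: 00111110010 = 0x1F2 (11 bits → U+01F2).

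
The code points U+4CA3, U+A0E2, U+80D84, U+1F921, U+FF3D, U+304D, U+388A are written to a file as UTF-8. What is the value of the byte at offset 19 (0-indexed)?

0x8D

U+4CA3 → 3-byte form E4 B2 A3 at offsets 0–2.
U+A0E2 → 3-byte form EA 83 A2 at offsets 3–5.
U+80D84 → 4-byte form F2 80 B6 84 at offsets 6–9.
U+1F921 → 4-byte form F0 9F A4 A1 at offsets 10–13.
U+FF3D → 3-byte form EF BC BD at offsets 14–16.
U+304D → 3-byte form E3 81 8D at offsets 17–19.
Offset 19 falls in char 6's range; it's byte 3 of E3 81 8D = 0x8D.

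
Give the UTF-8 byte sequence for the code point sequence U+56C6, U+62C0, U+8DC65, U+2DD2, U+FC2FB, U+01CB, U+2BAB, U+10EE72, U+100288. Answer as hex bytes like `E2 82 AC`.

E5 9B 86 E6 8B 80 F2 8D B1 A5 E2 B7 92 F3 BC 8B BB C7 8B E2 AE AB F4 8E B9 B2 F4 80 8A 88

U+56C6: 3-byte form → E5 9B 86.
U+62C0: 3-byte form → E6 8B 80.
U+8DC65: 4-byte form → F2 8D B1 A5.
U+2DD2: 3-byte form → E2 B7 92.
U+FC2FB: 4-byte form → F3 BC 8B BB.
U+01CB: 2-byte form → C7 8B.
U+2BAB: 3-byte form → E2 AE AB.
U+10EE72: 4-byte form → F4 8E B9 B2.
U+100288: 4-byte form → F4 80 8A 88.
Concatenated (30 bytes): E5 9B 86 E6 8B 80 F2 8D B1 A5 E2 B7 92 F3 BC 8B BB C7 8B E2 AE AB F4 8E B9 B2 F4 80 8A 88.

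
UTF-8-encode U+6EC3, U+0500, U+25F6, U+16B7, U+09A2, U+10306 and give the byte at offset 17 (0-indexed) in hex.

0x86

U+6EC3 → 3-byte form E6 BB 83 at offsets 0–2.
U+0500 → 2-byte form D4 80 at offsets 3–4.
U+25F6 → 3-byte form E2 97 B6 at offsets 5–7.
U+16B7 → 3-byte form E1 9A B7 at offsets 8–10.
U+09A2 → 3-byte form E0 A6 A2 at offsets 11–13.
U+10306 → 4-byte form F0 90 8C 86 at offsets 14–17.
Offset 17 falls in char 6's range; it's byte 4 of F0 90 8C 86 = 0x86.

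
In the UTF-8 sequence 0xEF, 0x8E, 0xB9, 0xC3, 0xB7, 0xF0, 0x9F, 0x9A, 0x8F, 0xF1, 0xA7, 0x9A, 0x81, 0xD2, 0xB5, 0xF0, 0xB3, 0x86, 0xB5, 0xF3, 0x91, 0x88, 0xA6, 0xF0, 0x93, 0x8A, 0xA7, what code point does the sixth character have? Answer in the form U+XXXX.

U+331B5

Offset 0: leading byte 0xEF = 11101111 → 3-byte char #1 = EF 8E B9.
Offset 3: leading byte 0xC3 = 11000011 → 2-byte char #2 = C3 B7.
Offset 5: leading byte 0xF0 = 11110000 → 4-byte char #3 = F0 9F 9A 8F.
Offset 9: leading byte 0xF1 = 11110001 → 4-byte char #4 = F1 A7 9A 81.
Offset 13: leading byte 0xD2 = 11010010 → 2-byte char #5 = D2 B5.
Offset 15: leading byte 0xF0 = 11110000 → 4-byte char #6 = F0 B3 86 B5.
Leading byte 0xF0 = 11110000 matches 11110xxx → 4-byte sequence.
Byte 1: 0xF0 = 11110000, payload 000 (3 bits).
Byte 2: 0xB3 = 10110011 (10xxxxxx ✓), payload 110011.
Byte 3: 0x86 = 10000110 (10xxxxxx ✓), payload 000110.
Byte 4: 0xB5 = 10110101 (10xxxxxx ✓), payload 110101.
Concatenate: 000110011000110110101 = 0x331B5 (21 bits → U+331B5).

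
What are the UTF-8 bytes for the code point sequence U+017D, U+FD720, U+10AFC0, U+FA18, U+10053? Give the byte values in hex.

U+017D: 2-byte form → C5 BD.
U+FD720: 4-byte form → F3 BD 9C A0.
U+10AFC0: 4-byte form → F4 8A BF 80.
U+FA18: 3-byte form → EF A8 98.
U+10053: 4-byte form → F0 90 81 93.
Concatenated (17 bytes): C5 BD F3 BD 9C A0 F4 8A BF 80 EF A8 98 F0 90 81 93.

C5 BD F3 BD 9C A0 F4 8A BF 80 EF A8 98 F0 90 81 93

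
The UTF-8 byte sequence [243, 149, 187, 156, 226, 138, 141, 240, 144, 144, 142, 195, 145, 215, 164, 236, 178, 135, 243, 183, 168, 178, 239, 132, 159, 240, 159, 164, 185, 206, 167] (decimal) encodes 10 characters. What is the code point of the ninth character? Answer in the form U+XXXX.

U+1F939

Offset 0: leading byte 0xF3 = 11110011 → 4-byte char #1 = F3 95 BB 9C.
Offset 4: leading byte 0xE2 = 11100010 → 3-byte char #2 = E2 8A 8D.
Offset 7: leading byte 0xF0 = 11110000 → 4-byte char #3 = F0 90 90 8E.
Offset 11: leading byte 0xC3 = 11000011 → 2-byte char #4 = C3 91.
Offset 13: leading byte 0xD7 = 11010111 → 2-byte char #5 = D7 A4.
Offset 15: leading byte 0xEC = 11101100 → 3-byte char #6 = EC B2 87.
Offset 18: leading byte 0xF3 = 11110011 → 4-byte char #7 = F3 B7 A8 B2.
Offset 22: leading byte 0xEF = 11101111 → 3-byte char #8 = EF 84 9F.
Offset 25: leading byte 0xF0 = 11110000 → 4-byte char #9 = F0 9F A4 B9.
Leading byte 0xF0 = 11110000 matches 11110xxx → 4-byte sequence.
Byte 1: 0xF0 = 11110000, payload 000 (3 bits).
Byte 2: 0x9F = 10011111 (10xxxxxx ✓), payload 011111.
Byte 3: 0xA4 = 10100100 (10xxxxxx ✓), payload 100100.
Byte 4: 0xB9 = 10111001 (10xxxxxx ✓), payload 111001.
Concatenate: 000011111100100111001 = 0x1F939 (21 bits → U+1F939).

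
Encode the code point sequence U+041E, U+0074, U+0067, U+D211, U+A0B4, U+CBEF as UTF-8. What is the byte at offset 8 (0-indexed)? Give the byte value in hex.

U+041E → 2-byte form D0 9E at offsets 0–1.
U+0074 → 1-byte form 74 at offsets 2–2.
U+0067 → 1-byte form 67 at offsets 3–3.
U+D211 → 3-byte form ED 88 91 at offsets 4–6.
U+A0B4 → 3-byte form EA 82 B4 at offsets 7–9.
Offset 8 falls in char 5's range; it's byte 2 of EA 82 B4 = 0x82.

0x82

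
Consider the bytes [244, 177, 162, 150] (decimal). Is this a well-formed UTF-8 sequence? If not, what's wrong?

invalid (encodes a value above U+10FFFF)

Leading byte 0xF4 = 11110100 → 4-byte form.
Payload = 0x131896, which exceeds U+10FFFF, the maximum Unicode code point. (Leading bytes F5–FF, or F4 followed by ≥ 0x90, are invalid.)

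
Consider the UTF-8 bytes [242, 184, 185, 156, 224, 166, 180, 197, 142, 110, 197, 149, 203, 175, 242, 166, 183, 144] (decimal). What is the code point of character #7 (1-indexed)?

Offset 0: leading byte 0xF2 = 11110010 → 4-byte char #1 = F2 B8 B9 9C.
Offset 4: leading byte 0xE0 = 11100000 → 3-byte char #2 = E0 A6 B4.
Offset 7: leading byte 0xC5 = 11000101 → 2-byte char #3 = C5 8E.
Offset 9: leading byte 0x6E = 01101110 → 1-byte char #4 = 6E.
Offset 10: leading byte 0xC5 = 11000101 → 2-byte char #5 = C5 95.
Offset 12: leading byte 0xCB = 11001011 → 2-byte char #6 = CB AF.
Offset 14: leading byte 0xF2 = 11110010 → 4-byte char #7 = F2 A6 B7 90.
Leading byte 0xF2 = 11110010 matches 11110xxx → 4-byte sequence.
Byte 1: 0xF2 = 11110010, payload 010 (3 bits).
Byte 2: 0xA6 = 10100110 (10xxxxxx ✓), payload 100110.
Byte 3: 0xB7 = 10110111 (10xxxxxx ✓), payload 110111.
Byte 4: 0x90 = 10010000 (10xxxxxx ✓), payload 010000.
Concatenate: 010100110110111010000 = 0xA6DD0 (21 bits → U+A6DD0).

U+A6DD0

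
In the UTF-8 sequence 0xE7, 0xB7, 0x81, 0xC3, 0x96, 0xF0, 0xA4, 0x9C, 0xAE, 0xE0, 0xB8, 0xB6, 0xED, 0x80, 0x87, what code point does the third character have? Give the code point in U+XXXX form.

Offset 0: leading byte 0xE7 = 11100111 → 3-byte char #1 = E7 B7 81.
Offset 3: leading byte 0xC3 = 11000011 → 2-byte char #2 = C3 96.
Offset 5: leading byte 0xF0 = 11110000 → 4-byte char #3 = F0 A4 9C AE.
Leading byte 0xF0 = 11110000 matches 11110xxx → 4-byte sequence.
Byte 1: 0xF0 = 11110000, payload 000 (3 bits).
Byte 2: 0xA4 = 10100100 (10xxxxxx ✓), payload 100100.
Byte 3: 0x9C = 10011100 (10xxxxxx ✓), payload 011100.
Byte 4: 0xAE = 10101110 (10xxxxxx ✓), payload 101110.
Concatenate: 000100100011100101110 = 0x2472E (21 bits → U+2472E).

U+2472E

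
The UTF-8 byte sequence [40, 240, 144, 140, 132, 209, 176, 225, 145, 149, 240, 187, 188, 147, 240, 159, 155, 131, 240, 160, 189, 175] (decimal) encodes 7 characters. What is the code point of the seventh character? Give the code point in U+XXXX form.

Offset 0: leading byte 0x28 = 00101000 → 1-byte char #1 = 28.
Offset 1: leading byte 0xF0 = 11110000 → 4-byte char #2 = F0 90 8C 84.
Offset 5: leading byte 0xD1 = 11010001 → 2-byte char #3 = D1 B0.
Offset 7: leading byte 0xE1 = 11100001 → 3-byte char #4 = E1 91 95.
Offset 10: leading byte 0xF0 = 11110000 → 4-byte char #5 = F0 BB BC 93.
Offset 14: leading byte 0xF0 = 11110000 → 4-byte char #6 = F0 9F 9B 83.
Offset 18: leading byte 0xF0 = 11110000 → 4-byte char #7 = F0 A0 BD AF.
Leading byte 0xF0 = 11110000 matches 11110xxx → 4-byte sequence.
Byte 1: 0xF0 = 11110000, payload 000 (3 bits).
Byte 2: 0xA0 = 10100000 (10xxxxxx ✓), payload 100000.
Byte 3: 0xBD = 10111101 (10xxxxxx ✓), payload 111101.
Byte 4: 0xAF = 10101111 (10xxxxxx ✓), payload 101111.
Concatenate: 000100000111101101111 = 0x20F6F (21 bits → U+20F6F).

U+20F6F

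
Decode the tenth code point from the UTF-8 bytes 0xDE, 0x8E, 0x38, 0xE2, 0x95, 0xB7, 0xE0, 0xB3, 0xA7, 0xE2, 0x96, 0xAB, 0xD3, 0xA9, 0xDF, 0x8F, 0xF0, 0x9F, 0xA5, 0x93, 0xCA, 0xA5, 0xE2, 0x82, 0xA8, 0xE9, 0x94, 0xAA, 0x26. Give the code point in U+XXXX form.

U+20A8

Offset 0: leading byte 0xDE = 11011110 → 2-byte char #1 = DE 8E.
Offset 2: leading byte 0x38 = 00111000 → 1-byte char #2 = 38.
Offset 3: leading byte 0xE2 = 11100010 → 3-byte char #3 = E2 95 B7.
Offset 6: leading byte 0xE0 = 11100000 → 3-byte char #4 = E0 B3 A7.
Offset 9: leading byte 0xE2 = 11100010 → 3-byte char #5 = E2 96 AB.
Offset 12: leading byte 0xD3 = 11010011 → 2-byte char #6 = D3 A9.
Offset 14: leading byte 0xDF = 11011111 → 2-byte char #7 = DF 8F.
Offset 16: leading byte 0xF0 = 11110000 → 4-byte char #8 = F0 9F A5 93.
Offset 20: leading byte 0xCA = 11001010 → 2-byte char #9 = CA A5.
Offset 22: leading byte 0xE2 = 11100010 → 3-byte char #10 = E2 82 A8.
Leading byte 0xE2 = 11100010 matches 1110xxxx → 3-byte sequence.
Byte 1: 0xE2 = 11100010, payload 0010 (4 bits).
Byte 2: 0x82 = 10000010 (10xxxxxx ✓), payload 000010.
Byte 3: 0xA8 = 10101000 (10xxxxxx ✓), payload 101000.
Concatenate: 0010000010101000 = 0x20A8 (16 bits → U+20A8).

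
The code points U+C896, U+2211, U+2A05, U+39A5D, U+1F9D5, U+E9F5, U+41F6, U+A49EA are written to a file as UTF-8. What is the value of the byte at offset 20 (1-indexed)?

0xB5

1-indexed offset 20 is 0-indexed offset 19.
U+C896 → 3-byte form EC A2 96 at offsets 0–2.
U+2211 → 3-byte form E2 88 91 at offsets 3–5.
U+2A05 → 3-byte form E2 A8 85 at offsets 6–8.
U+39A5D → 4-byte form F0 B9 A9 9D at offsets 9–12.
U+1F9D5 → 4-byte form F0 9F A7 95 at offsets 13–16.
U+E9F5 → 3-byte form EE A7 B5 at offsets 17–19.
Offset 19 falls in char 6's range; it's byte 3 of EE A7 B5 = 0xB5.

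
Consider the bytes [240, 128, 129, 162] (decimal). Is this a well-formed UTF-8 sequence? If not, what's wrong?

invalid (overlong encoding)

Leading byte 0xF0 = 11110000 → 4-byte form.
Continuation bytes all match 10xxxxxx. Payload decodes to 0x62.
But 0x62 < 0x10000, the minimum for a 4-byte sequence — this is an overlong encoding.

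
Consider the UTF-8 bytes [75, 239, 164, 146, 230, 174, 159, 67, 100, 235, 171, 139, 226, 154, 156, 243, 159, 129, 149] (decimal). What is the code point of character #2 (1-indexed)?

Offset 0: leading byte 0x4B = 01001011 → 1-byte char #1 = 4B.
Offset 1: leading byte 0xEF = 11101111 → 3-byte char #2 = EF A4 92.
Leading byte 0xEF = 11101111 matches 1110xxxx → 3-byte sequence.
Byte 1: 0xEF = 11101111, payload 1111 (4 bits).
Byte 2: 0xA4 = 10100100 (10xxxxxx ✓), payload 100100.
Byte 3: 0x92 = 10010010 (10xxxxxx ✓), payload 010010.
Concatenate: 1111100100010010 = 0xF912 (16 bits → U+F912).

U+F912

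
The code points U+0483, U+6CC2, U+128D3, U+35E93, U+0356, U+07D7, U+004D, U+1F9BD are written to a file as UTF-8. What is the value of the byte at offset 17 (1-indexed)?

1-indexed offset 17 is 0-indexed offset 16.
U+0483 → 2-byte form D2 83 at offsets 0–1.
U+6CC2 → 3-byte form E6 B3 82 at offsets 2–4.
U+128D3 → 4-byte form F0 92 A3 93 at offsets 5–8.
U+35E93 → 4-byte form F0 B5 BA 93 at offsets 9–12.
U+0356 → 2-byte form CD 96 at offsets 13–14.
U+07D7 → 2-byte form DF 97 at offsets 15–16.
Offset 16 falls in char 6's range; it's byte 2 of DF 97 = 0x97.

0x97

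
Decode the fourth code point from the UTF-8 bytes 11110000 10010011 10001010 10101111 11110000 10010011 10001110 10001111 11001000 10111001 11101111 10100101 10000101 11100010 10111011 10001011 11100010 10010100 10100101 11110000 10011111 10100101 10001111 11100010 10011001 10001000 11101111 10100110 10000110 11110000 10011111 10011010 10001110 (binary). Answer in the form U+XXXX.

Offset 0: leading byte 0xF0 = 11110000 → 4-byte char #1 = F0 93 8A AF.
Offset 4: leading byte 0xF0 = 11110000 → 4-byte char #2 = F0 93 8E 8F.
Offset 8: leading byte 0xC8 = 11001000 → 2-byte char #3 = C8 B9.
Offset 10: leading byte 0xEF = 11101111 → 3-byte char #4 = EF A5 85.
Leading byte 0xEF = 11101111 matches 1110xxxx → 3-byte sequence.
Byte 1: 0xEF = 11101111, payload 1111 (4 bits).
Byte 2: 0xA5 = 10100101 (10xxxxxx ✓), payload 100101.
Byte 3: 0x85 = 10000101 (10xxxxxx ✓), payload 000101.
Concatenate: 1111100101000101 = 0xF945 (16 bits → U+F945).

U+F945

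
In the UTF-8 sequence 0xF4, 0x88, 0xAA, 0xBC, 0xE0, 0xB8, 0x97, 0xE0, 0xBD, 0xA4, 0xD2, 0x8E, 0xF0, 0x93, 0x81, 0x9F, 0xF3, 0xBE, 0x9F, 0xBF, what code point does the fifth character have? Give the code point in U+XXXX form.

U+1305F

Offset 0: leading byte 0xF4 = 11110100 → 4-byte char #1 = F4 88 AA BC.
Offset 4: leading byte 0xE0 = 11100000 → 3-byte char #2 = E0 B8 97.
Offset 7: leading byte 0xE0 = 11100000 → 3-byte char #3 = E0 BD A4.
Offset 10: leading byte 0xD2 = 11010010 → 2-byte char #4 = D2 8E.
Offset 12: leading byte 0xF0 = 11110000 → 4-byte char #5 = F0 93 81 9F.
Leading byte 0xF0 = 11110000 matches 11110xxx → 4-byte sequence.
Byte 1: 0xF0 = 11110000, payload 000 (3 bits).
Byte 2: 0x93 = 10010011 (10xxxxxx ✓), payload 010011.
Byte 3: 0x81 = 10000001 (10xxxxxx ✓), payload 000001.
Byte 4: 0x9F = 10011111 (10xxxxxx ✓), payload 011111.
Concatenate: 000010011000001011111 = 0x1305F (21 bits → U+1305F).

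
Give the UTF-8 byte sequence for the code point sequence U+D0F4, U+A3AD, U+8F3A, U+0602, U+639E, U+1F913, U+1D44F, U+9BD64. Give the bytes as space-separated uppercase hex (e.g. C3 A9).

ED 83 B4 EA 8E AD E8 BC BA D8 82 E6 8E 9E F0 9F A4 93 F0 9D 91 8F F2 9B B5 A4

U+D0F4: 3-byte form → ED 83 B4.
U+A3AD: 3-byte form → EA 8E AD.
U+8F3A: 3-byte form → E8 BC BA.
U+0602: 2-byte form → D8 82.
U+639E: 3-byte form → E6 8E 9E.
U+1F913: 4-byte form → F0 9F A4 93.
U+1D44F: 4-byte form → F0 9D 91 8F.
U+9BD64: 4-byte form → F2 9B B5 A4.
Concatenated (26 bytes): ED 83 B4 EA 8E AD E8 BC BA D8 82 E6 8E 9E F0 9F A4 93 F0 9D 91 8F F2 9B B5 A4.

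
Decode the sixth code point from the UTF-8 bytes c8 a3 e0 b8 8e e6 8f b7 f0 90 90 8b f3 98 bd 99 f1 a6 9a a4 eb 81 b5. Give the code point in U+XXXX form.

Offset 0: leading byte 0xC8 = 11001000 → 2-byte char #1 = C8 A3.
Offset 2: leading byte 0xE0 = 11100000 → 3-byte char #2 = E0 B8 8E.
Offset 5: leading byte 0xE6 = 11100110 → 3-byte char #3 = E6 8F B7.
Offset 8: leading byte 0xF0 = 11110000 → 4-byte char #4 = F0 90 90 8B.
Offset 12: leading byte 0xF3 = 11110011 → 4-byte char #5 = F3 98 BD 99.
Offset 16: leading byte 0xF1 = 11110001 → 4-byte char #6 = F1 A6 9A A4.
Leading byte 0xF1 = 11110001 matches 11110xxx → 4-byte sequence.
Byte 1: 0xF1 = 11110001, payload 001 (3 bits).
Byte 2: 0xA6 = 10100110 (10xxxxxx ✓), payload 100110.
Byte 3: 0x9A = 10011010 (10xxxxxx ✓), payload 011010.
Byte 4: 0xA4 = 10100100 (10xxxxxx ✓), payload 100100.
Concatenate: 001100110011010100100 = 0x666A4 (21 bits → U+666A4).

U+666A4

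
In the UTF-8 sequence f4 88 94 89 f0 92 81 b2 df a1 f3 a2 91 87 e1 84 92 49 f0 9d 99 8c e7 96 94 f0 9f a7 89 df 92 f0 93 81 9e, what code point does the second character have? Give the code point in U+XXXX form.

U+12072

Offset 0: leading byte 0xF4 = 11110100 → 4-byte char #1 = F4 88 94 89.
Offset 4: leading byte 0xF0 = 11110000 → 4-byte char #2 = F0 92 81 B2.
Leading byte 0xF0 = 11110000 matches 11110xxx → 4-byte sequence.
Byte 1: 0xF0 = 11110000, payload 000 (3 bits).
Byte 2: 0x92 = 10010010 (10xxxxxx ✓), payload 010010.
Byte 3: 0x81 = 10000001 (10xxxxxx ✓), payload 000001.
Byte 4: 0xB2 = 10110010 (10xxxxxx ✓), payload 110010.
Concatenate: 000010010000001110010 = 0x12072 (21 bits → U+12072).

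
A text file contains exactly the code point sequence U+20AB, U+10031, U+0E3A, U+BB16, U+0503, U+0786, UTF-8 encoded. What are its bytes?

E2 82 AB F0 90 80 B1 E0 B8 BA EB AC 96 D4 83 DE 86

U+20AB: 3-byte form → E2 82 AB.
U+10031: 4-byte form → F0 90 80 B1.
U+0E3A: 3-byte form → E0 B8 BA.
U+BB16: 3-byte form → EB AC 96.
U+0503: 2-byte form → D4 83.
U+0786: 2-byte form → DE 86.
Concatenated (17 bytes): E2 82 AB F0 90 80 B1 E0 B8 BA EB AC 96 D4 83 DE 86.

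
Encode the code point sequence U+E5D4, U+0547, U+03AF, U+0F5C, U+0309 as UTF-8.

EE 97 94 D5 87 CE AF E0 BD 9C CC 89

U+E5D4: 3-byte form → EE 97 94.
U+0547: 2-byte form → D5 87.
U+03AF: 2-byte form → CE AF.
U+0F5C: 3-byte form → E0 BD 9C.
U+0309: 2-byte form → CC 89.
Concatenated (12 bytes): EE 97 94 D5 87 CE AF E0 BD 9C CC 89.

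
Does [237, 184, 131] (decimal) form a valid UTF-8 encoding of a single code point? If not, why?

invalid (encodes a surrogate (U+D800–U+DFFF))

Structurally a 3-byte sequence; payload = 0xDE03.
But 0xDE03 is in U+D800–U+DFFF, the surrogate range. Surrogates are not Unicode scalar values and are forbidden in UTF-8.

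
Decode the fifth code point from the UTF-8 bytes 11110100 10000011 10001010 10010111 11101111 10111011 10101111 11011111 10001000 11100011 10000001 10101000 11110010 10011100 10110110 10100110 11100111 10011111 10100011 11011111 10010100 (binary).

Offset 0: leading byte 0xF4 = 11110100 → 4-byte char #1 = F4 83 8A 97.
Offset 4: leading byte 0xEF = 11101111 → 3-byte char #2 = EF BB AF.
Offset 7: leading byte 0xDF = 11011111 → 2-byte char #3 = DF 88.
Offset 9: leading byte 0xE3 = 11100011 → 3-byte char #4 = E3 81 A8.
Offset 12: leading byte 0xF2 = 11110010 → 4-byte char #5 = F2 9C B6 A6.
Leading byte 0xF2 = 11110010 matches 11110xxx → 4-byte sequence.
Byte 1: 0xF2 = 11110010, payload 010 (3 bits).
Byte 2: 0x9C = 10011100 (10xxxxxx ✓), payload 011100.
Byte 3: 0xB6 = 10110110 (10xxxxxx ✓), payload 110110.
Byte 4: 0xA6 = 10100110 (10xxxxxx ✓), payload 100110.
Concatenate: 010011100110110100110 = 0x9CDA6 (21 bits → U+9CDA6).

U+9CDA6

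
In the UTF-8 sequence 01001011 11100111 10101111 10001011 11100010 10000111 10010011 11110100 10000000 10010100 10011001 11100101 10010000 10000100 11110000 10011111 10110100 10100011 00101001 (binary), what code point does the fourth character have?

Offset 0: leading byte 0x4B = 01001011 → 1-byte char #1 = 4B.
Offset 1: leading byte 0xE7 = 11100111 → 3-byte char #2 = E7 AF 8B.
Offset 4: leading byte 0xE2 = 11100010 → 3-byte char #3 = E2 87 93.
Offset 7: leading byte 0xF4 = 11110100 → 4-byte char #4 = F4 80 94 99.
Leading byte 0xF4 = 11110100 matches 11110xxx → 4-byte sequence.
Byte 1: 0xF4 = 11110100, payload 100 (3 bits).
Byte 2: 0x80 = 10000000 (10xxxxxx ✓), payload 000000.
Byte 3: 0x94 = 10010100 (10xxxxxx ✓), payload 010100.
Byte 4: 0x99 = 10011001 (10xxxxxx ✓), payload 011001.
Concatenate: 100000000010100011001 = 0x100519 (21 bits → U+100519).

U+100519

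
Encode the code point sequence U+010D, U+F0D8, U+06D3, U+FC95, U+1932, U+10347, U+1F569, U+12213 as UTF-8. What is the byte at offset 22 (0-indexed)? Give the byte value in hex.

U+010D → 2-byte form C4 8D at offsets 0–1.
U+F0D8 → 3-byte form EF 83 98 at offsets 2–4.
U+06D3 → 2-byte form DB 93 at offsets 5–6.
U+FC95 → 3-byte form EF B2 95 at offsets 7–9.
U+1932 → 3-byte form E1 A4 B2 at offsets 10–12.
U+10347 → 4-byte form F0 90 8D 87 at offsets 13–16.
U+1F569 → 4-byte form F0 9F 95 A9 at offsets 17–20.
U+12213 → 4-byte form F0 92 88 93 at offsets 21–24.
Offset 22 falls in char 8's range; it's byte 2 of F0 92 88 93 = 0x92.

0x92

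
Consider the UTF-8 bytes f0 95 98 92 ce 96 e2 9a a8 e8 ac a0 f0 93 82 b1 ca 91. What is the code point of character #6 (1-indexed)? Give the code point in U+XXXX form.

U+0291

Offset 0: leading byte 0xF0 = 11110000 → 4-byte char #1 = F0 95 98 92.
Offset 4: leading byte 0xCE = 11001110 → 2-byte char #2 = CE 96.
Offset 6: leading byte 0xE2 = 11100010 → 3-byte char #3 = E2 9A A8.
Offset 9: leading byte 0xE8 = 11101000 → 3-byte char #4 = E8 AC A0.
Offset 12: leading byte 0xF0 = 11110000 → 4-byte char #5 = F0 93 82 B1.
Offset 16: leading byte 0xCA = 11001010 → 2-byte char #6 = CA 91.
Leading byte 0xCA = 11001010 matches 110xxxxx → 2-byte sequence.
Byte 1: 0xCA = 11001010, payload 01010 (5 bits).
Byte 2: 0x91 = 10010001 (10xxxxxx ✓), payload 010001.
Concatenate: 01010010001 = 0x291 (11 bits → U+0291).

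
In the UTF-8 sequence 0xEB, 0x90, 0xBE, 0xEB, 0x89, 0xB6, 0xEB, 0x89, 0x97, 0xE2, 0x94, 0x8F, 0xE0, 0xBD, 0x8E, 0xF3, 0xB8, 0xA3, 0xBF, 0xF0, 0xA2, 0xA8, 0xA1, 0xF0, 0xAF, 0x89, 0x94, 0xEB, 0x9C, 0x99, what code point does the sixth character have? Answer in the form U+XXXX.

U+F88FF

Offset 0: leading byte 0xEB = 11101011 → 3-byte char #1 = EB 90 BE.
Offset 3: leading byte 0xEB = 11101011 → 3-byte char #2 = EB 89 B6.
Offset 6: leading byte 0xEB = 11101011 → 3-byte char #3 = EB 89 97.
Offset 9: leading byte 0xE2 = 11100010 → 3-byte char #4 = E2 94 8F.
Offset 12: leading byte 0xE0 = 11100000 → 3-byte char #5 = E0 BD 8E.
Offset 15: leading byte 0xF3 = 11110011 → 4-byte char #6 = F3 B8 A3 BF.
Leading byte 0xF3 = 11110011 matches 11110xxx → 4-byte sequence.
Byte 1: 0xF3 = 11110011, payload 011 (3 bits).
Byte 2: 0xB8 = 10111000 (10xxxxxx ✓), payload 111000.
Byte 3: 0xA3 = 10100011 (10xxxxxx ✓), payload 100011.
Byte 4: 0xBF = 10111111 (10xxxxxx ✓), payload 111111.
Concatenate: 011111000100011111111 = 0xF88FF (21 bits → U+F88FF).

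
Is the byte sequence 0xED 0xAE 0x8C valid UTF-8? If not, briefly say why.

Structurally a 3-byte sequence; payload = 0xDB8C.
But 0xDB8C is in U+D800–U+DFFF, the surrogate range. Surrogates are not Unicode scalar values and are forbidden in UTF-8.

invalid (encodes a surrogate (U+D800–U+DFFF))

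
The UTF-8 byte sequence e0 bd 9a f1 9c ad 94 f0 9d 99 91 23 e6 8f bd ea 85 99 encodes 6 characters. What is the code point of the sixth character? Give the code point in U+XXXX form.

Offset 0: leading byte 0xE0 = 11100000 → 3-byte char #1 = E0 BD 9A.
Offset 3: leading byte 0xF1 = 11110001 → 4-byte char #2 = F1 9C AD 94.
Offset 7: leading byte 0xF0 = 11110000 → 4-byte char #3 = F0 9D 99 91.
Offset 11: leading byte 0x23 = 00100011 → 1-byte char #4 = 23.
Offset 12: leading byte 0xE6 = 11100110 → 3-byte char #5 = E6 8F BD.
Offset 15: leading byte 0xEA = 11101010 → 3-byte char #6 = EA 85 99.
Leading byte 0xEA = 11101010 matches 1110xxxx → 3-byte sequence.
Byte 1: 0xEA = 11101010, payload 1010 (4 bits).
Byte 2: 0x85 = 10000101 (10xxxxxx ✓), payload 000101.
Byte 3: 0x99 = 10011001 (10xxxxxx ✓), payload 011001.
Concatenate: 1010000101011001 = 0xA159 (16 bits → U+A159).

U+A159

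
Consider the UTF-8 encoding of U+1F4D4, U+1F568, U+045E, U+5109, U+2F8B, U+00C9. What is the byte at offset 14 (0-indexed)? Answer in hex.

U+1F4D4 → 4-byte form F0 9F 93 94 at offsets 0–3.
U+1F568 → 4-byte form F0 9F 95 A8 at offsets 4–7.
U+045E → 2-byte form D1 9E at offsets 8–9.
U+5109 → 3-byte form E5 84 89 at offsets 10–12.
U+2F8B → 3-byte form E2 BE 8B at offsets 13–15.
Offset 14 falls in char 5's range; it's byte 2 of E2 BE 8B = 0xBE.

0xBE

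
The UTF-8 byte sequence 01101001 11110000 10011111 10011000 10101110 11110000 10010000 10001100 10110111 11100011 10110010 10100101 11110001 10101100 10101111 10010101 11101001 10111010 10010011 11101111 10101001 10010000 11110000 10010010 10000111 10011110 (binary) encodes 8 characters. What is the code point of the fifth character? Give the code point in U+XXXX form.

U+6CBD5

Offset 0: leading byte 0x69 = 01101001 → 1-byte char #1 = 69.
Offset 1: leading byte 0xF0 = 11110000 → 4-byte char #2 = F0 9F 98 AE.
Offset 5: leading byte 0xF0 = 11110000 → 4-byte char #3 = F0 90 8C B7.
Offset 9: leading byte 0xE3 = 11100011 → 3-byte char #4 = E3 B2 A5.
Offset 12: leading byte 0xF1 = 11110001 → 4-byte char #5 = F1 AC AF 95.
Leading byte 0xF1 = 11110001 matches 11110xxx → 4-byte sequence.
Byte 1: 0xF1 = 11110001, payload 001 (3 bits).
Byte 2: 0xAC = 10101100 (10xxxxxx ✓), payload 101100.
Byte 3: 0xAF = 10101111 (10xxxxxx ✓), payload 101111.
Byte 4: 0x95 = 10010101 (10xxxxxx ✓), payload 010101.
Concatenate: 001101100101111010101 = 0x6CBD5 (21 bits → U+6CBD5).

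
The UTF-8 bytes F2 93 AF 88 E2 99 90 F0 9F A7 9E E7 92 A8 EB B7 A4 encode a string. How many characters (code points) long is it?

Byte at offset 0: 0xF2 = 11110010 → 4-byte char (#1). Advance 4.
Byte at offset 4: 0xE2 = 11100010 → 3-byte char (#2). Advance 3.
Byte at offset 7: 0xF0 = 11110000 → 4-byte char (#3). Advance 4.
Byte at offset 11: 0xE7 = 11100111 → 3-byte char (#4). Advance 3.
Byte at offset 14: 0xEB = 11101011 → 3-byte char (#5). Advance 3.
Reached end at offset 17 after 5 code points.

5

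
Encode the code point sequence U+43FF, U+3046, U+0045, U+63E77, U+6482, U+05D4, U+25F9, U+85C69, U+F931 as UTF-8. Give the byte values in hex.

E4 8F BF E3 81 86 45 F1 A3 B9 B7 E6 92 82 D7 94 E2 97 B9 F2 85 B1 A9 EF A4 B1

U+43FF: 3-byte form → E4 8F BF.
U+3046: 3-byte form → E3 81 86.
U+0045: 1-byte form → 45.
U+63E77: 4-byte form → F1 A3 B9 B7.
U+6482: 3-byte form → E6 92 82.
U+05D4: 2-byte form → D7 94.
U+25F9: 3-byte form → E2 97 B9.
U+85C69: 4-byte form → F2 85 B1 A9.
U+F931: 3-byte form → EF A4 B1.
Concatenated (26 bytes): E4 8F BF E3 81 86 45 F1 A3 B9 B7 E6 92 82 D7 94 E2 97 B9 F2 85 B1 A9 EF A4 B1.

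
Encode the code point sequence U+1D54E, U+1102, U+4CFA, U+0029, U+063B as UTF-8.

U+1D54E: 4-byte form → F0 9D 95 8E.
U+1102: 3-byte form → E1 84 82.
U+4CFA: 3-byte form → E4 B3 BA.
U+0029: 1-byte form → 29.
U+063B: 2-byte form → D8 BB.
Concatenated (13 bytes): F0 9D 95 8E E1 84 82 E4 B3 BA 29 D8 BB.

F0 9D 95 8E E1 84 82 E4 B3 BA 29 D8 BB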